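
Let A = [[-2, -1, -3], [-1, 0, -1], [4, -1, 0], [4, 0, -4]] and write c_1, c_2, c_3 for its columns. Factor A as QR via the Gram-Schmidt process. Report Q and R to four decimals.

c_1 = (-2, -1, 4, 4); ‖c_1‖ = 6.0828, so q_1 = (-0.3288, -0.1644, 0.6576, 0.6576).
q_1·c_2 = (-0.3288)·(-1) + (-0.1644)·0 + 0.6576·(-1) + 0.6576·0 = -0.3288.
u_2 = c_2 + 0.3288·q_1 = (-1.1081, -0.0541, -0.7838, 0.2162).
‖u_2‖ = 1.3755, so q_2 = (-0.8056, -0.0393, -0.5698, 0.1572).
q_1·c_3 = (-0.3288)·(-3) + (-0.1644)·(-1) + 0.6576·0 + 0.6576·(-4) = -1.4796; q_2·c_3 = (-0.8056)·(-3) + (-0.0393)·(-1) + (-0.5698)·0 + 0.1572·(-4) = 1.8274.
u_3 = c_3 + 1.4796·q_1 − 1.8274·q_2 = (-2.0143, -1.1714, 2.0143, -3.3143).
‖u_3‖ = 4.5245, so q_3 = (-0.4452, -0.2589, 0.4452, -0.7325).

Q = [[-0.3288, -0.8056, -0.4452], [-0.1644, -0.0393, -0.2589], [0.6576, -0.5698, 0.4452], [0.6576, 0.1572, -0.7325]], R = [[6.0828, -0.3288, -1.4796], [0.0000, 1.3755, 1.8274], [0.0000, 0.0000, 4.5245]]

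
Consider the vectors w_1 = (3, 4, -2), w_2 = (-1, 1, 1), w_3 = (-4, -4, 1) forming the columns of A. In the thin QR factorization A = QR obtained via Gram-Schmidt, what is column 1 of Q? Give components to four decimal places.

q_1 = (0.5571, 0.7428, -0.3714)

w_1 = (3, 4, -2); ‖w_1‖ = 5.3852, so q_1 = (0.5571, 0.7428, -0.3714).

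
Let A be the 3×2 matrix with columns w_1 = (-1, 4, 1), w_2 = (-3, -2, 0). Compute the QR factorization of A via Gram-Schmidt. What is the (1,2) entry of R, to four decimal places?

w_1 = (-1, 4, 1); ‖w_1‖ = 4.2426, so e_1 = (-0.2357, 0.9428, 0.2357).
r_{12} = e_1·w_2 = -1.1785.

r_{12} = -1.1785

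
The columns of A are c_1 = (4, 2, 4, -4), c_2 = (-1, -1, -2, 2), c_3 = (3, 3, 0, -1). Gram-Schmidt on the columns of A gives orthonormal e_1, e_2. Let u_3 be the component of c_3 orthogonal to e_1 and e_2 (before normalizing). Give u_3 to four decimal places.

e_1 = c_1/‖c_1‖ = (4, 2, 4, -4)/7.2111 = (0.5547, 0.2774, 0.5547, -0.5547).
r_{12} = e_1·c_2 = -3.0509.
u_2 = c_2 + 3.0509·e_1 = (0.6923, -0.1538, -0.3077, 0.3077).
‖u_2‖ = 0.8321, so e_2 = (0.8321, -0.1849, -0.3698, 0.3698).
r_{13} = e_1·c_3 = 3.0509; r_{23} = e_2·c_3 = 1.5717.
u_3 = c_3 − 3.0509·e_1 − 1.5717·e_2 = (0.0000, 2.4444, -1.1111, 0.1111).

u_3 = (0.0000, 2.4444, -1.1111, 0.1111)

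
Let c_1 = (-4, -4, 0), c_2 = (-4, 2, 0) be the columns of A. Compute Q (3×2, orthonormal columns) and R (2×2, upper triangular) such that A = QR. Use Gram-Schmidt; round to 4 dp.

q_1 = c_1/‖c_1‖ = (-4, -4, 0)/5.6569 = (-0.7071, -0.7071, 0.0000).
r_{12} = q_1·c_2 = 1.4142.
u_2 = c_2 − 1.4142·q_1 = (-3.0000, 3.0000, 0.0000).
‖u_2‖ = 4.2426, so q_2 = (-0.7071, 0.7071, 0.0000).

Q = [[-0.7071, -0.7071], [-0.7071, 0.7071], [0.0000, 0.0000]], R = [[5.6569, 1.4142], [0.0000, 4.2426]]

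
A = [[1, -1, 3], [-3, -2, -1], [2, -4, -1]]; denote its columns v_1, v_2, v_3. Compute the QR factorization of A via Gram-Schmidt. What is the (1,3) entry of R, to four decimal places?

v_1 = (1, -3, 2); ‖v_1‖ = 3.7417, so e_1 = (0.2673, -0.8018, 0.5345).
r_{13} = e_1·v_3 = 1.0690.

r_{13} = 1.0690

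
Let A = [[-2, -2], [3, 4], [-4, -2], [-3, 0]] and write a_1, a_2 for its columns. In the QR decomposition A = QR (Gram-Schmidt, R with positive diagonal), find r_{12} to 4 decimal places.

a_1 = (-2, 3, -4, -3); ‖a_1‖ = 6.1644, so e_1 = (-0.3244, 0.4867, -0.6489, -0.4867).
r_{12} = e_1·a_2 = 3.8933.

r_{12} = 3.8933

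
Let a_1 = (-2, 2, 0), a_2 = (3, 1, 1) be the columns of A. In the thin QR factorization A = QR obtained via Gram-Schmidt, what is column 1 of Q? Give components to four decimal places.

e_1 = (-0.7071, 0.7071, 0.0000)

a_1 = (-2, 2, 0); ‖a_1‖ = 2.8284, so e_1 = (-0.7071, 0.7071, 0.0000).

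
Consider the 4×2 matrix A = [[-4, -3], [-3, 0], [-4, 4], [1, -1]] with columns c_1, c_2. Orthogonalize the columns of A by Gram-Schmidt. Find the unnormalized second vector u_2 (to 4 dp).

c_1 = (-4, -3, -4, 1); ‖c_1‖ = 6.4807, so q_1 = (-0.6172, -0.4629, -0.6172, 0.1543).
q_1·c_2 = (-0.6172)·(-3) + (-0.4629)·0 + (-0.6172)·4 + 0.1543·(-1) = -0.7715.
u_2 = c_2 + 0.7715·q_1 = (-3.4762, -0.3571, 3.5238, -0.8810).

u_2 = (-3.4762, -0.3571, 3.5238, -0.8810)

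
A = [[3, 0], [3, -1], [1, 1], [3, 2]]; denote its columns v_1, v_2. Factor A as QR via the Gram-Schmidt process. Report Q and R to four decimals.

e_1 = v_1/‖v_1‖ = (3, 3, 1, 3)/5.2915 = (0.5669, 0.5669, 0.1890, 0.5669).
r_{12} = e_1·v_2 = 0.7559.
u_2 = v_2 − 0.7559·e_1 = (-0.4286, -1.4286, 0.8571, 1.5714).
‖u_2‖ = 2.3299, so e_2 = (-0.1839, -0.6131, 0.3679, 0.6745).

Q = [[0.5669, -0.1839], [0.5669, -0.6131], [0.1890, 0.3679], [0.5669, 0.6745]], R = [[5.2915, 0.7559], [0.0000, 2.3299]]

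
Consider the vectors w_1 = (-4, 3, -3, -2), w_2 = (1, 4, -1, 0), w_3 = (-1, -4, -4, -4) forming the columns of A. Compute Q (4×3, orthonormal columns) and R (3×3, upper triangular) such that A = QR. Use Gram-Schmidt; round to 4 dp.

Q = [[-0.6489, 0.5606, 0.5134], [0.4867, 0.8136, -0.2826], [-0.4867, -0.0342, -0.6169], [-0.3244, 0.1504, -0.5254]], R = [[6.1644, 1.7844, 1.9467], [0.0000, 3.8491, -4.2798], [0.0000, 0.0000, 5.1859]]

w_1 = (-4, 3, -3, -2); ‖w_1‖ = 6.1644, so q_1 = (-0.6489, 0.4867, -0.4867, -0.3244).
q_1·w_2 = (-0.6489)·1 + 0.4867·4 + (-0.4867)·(-1) + (-0.3244)·0 = 1.7844.
u_2 = w_2 − 1.7844·q_1 = (2.1579, 3.1316, -0.1316, 0.5789).
‖u_2‖ = 3.8491, so q_2 = (0.5606, 0.8136, -0.0342, 0.1504).
q_1·w_3 = (-0.6489)·(-1) + 0.4867·(-4) + (-0.4867)·(-4) + (-0.3244)·(-4) = 1.9467; q_2·w_3 = 0.5606·(-1) + 0.8136·(-4) + (-0.0342)·(-4) + 0.1504·(-4) = -4.2798.
u_3 = w_3 − 1.9467·q_1 + 4.2798·q_2 = (2.6625, -1.4654, -3.1989, -2.7247).
‖u_3‖ = 5.1859, so q_3 = (0.5134, -0.2826, -0.6169, -0.5254).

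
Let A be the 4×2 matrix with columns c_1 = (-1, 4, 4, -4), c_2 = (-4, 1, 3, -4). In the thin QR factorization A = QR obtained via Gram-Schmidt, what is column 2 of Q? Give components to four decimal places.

e_2 = (-0.8280, -0.4916, 0.0155, -0.2691)

e_1 = c_1/‖c_1‖ = (-1, 4, 4, -4)/7.0000 = (-0.1429, 0.5714, 0.5714, -0.5714).
r_{12} = e_1·c_2 = 5.1429.
u_2 = c_2 − 5.1429·e_1 = (-3.2653, -1.9388, 0.0612, -1.0612).
‖u_2‖ = 3.9435, so e_2 = (-0.8280, -0.4916, 0.0155, -0.2691).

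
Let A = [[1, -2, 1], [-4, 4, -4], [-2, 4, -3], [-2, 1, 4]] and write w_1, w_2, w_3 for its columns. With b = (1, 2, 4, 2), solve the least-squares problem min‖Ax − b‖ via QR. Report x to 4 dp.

x = (0.1100, 0.9208, 0.2688)

w_1 = (1, -4, -2, -2); ‖w_1‖ = 5.0000, so q_1 = (0.2000, -0.8000, -0.4000, -0.4000).
q_1·w_2 = 0.2000·(-2) + (-0.8000)·4 + (-0.4000)·4 + (-0.4000)·1 = -5.6000.
u_2 = w_2 + 5.6000·q_1 = (-0.8800, -0.4800, 1.7600, -1.2400).
‖u_2‖ = 2.3749, so q_2 = (-0.3705, -0.2021, 0.7411, -0.5221).
q_1·w_3 = 0.2000·1 + (-0.8000)·(-4) + (-0.4000)·(-3) + (-0.4000)·4 = 3.0000; q_2·w_3 = (-0.3705)·1 + (-0.2021)·(-4) + 0.7411·(-3) + (-0.5221)·4 = -3.8739.
u_3 = w_3 − 3.0000·q_1 + 3.8739·q_2 = (-1.0355, -2.3830, 1.0709, 3.1773).
‖u_3‖ = 4.2418, so q_3 = (-0.2441, -0.5618, 0.2525, 0.7490).
Qᵀb = (-3.8000, 1.1453, 1.1403).
Back-substitute: x_3 = 1.1403/4.2418 = 0.2688.
x_2 = (1.1453 + 3.8739·0.2688)/2.3749 = 0.9208.
x_1 = (-3.8000 + 5.6000·0.9208 − 3.0000·0.2688)/5.0000 = 0.1100.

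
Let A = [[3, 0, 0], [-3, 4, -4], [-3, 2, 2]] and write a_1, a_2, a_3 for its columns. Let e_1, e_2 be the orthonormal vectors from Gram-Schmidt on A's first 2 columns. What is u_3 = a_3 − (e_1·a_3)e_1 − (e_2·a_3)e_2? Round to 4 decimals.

u_3 = (1.3333, -1.3333, 2.6667)

a_1 = (3, -3, -3); ‖a_1‖ = 5.1962, so e_1 = (0.5774, -0.5774, -0.5774).
e_1·a_2 = 0.5774·0 + (-0.5774)·4 + (-0.5774)·2 = -3.4641.
u_2 = a_2 + 3.4641·e_1 = (2.0000, 2.0000, 0.0000).
‖u_2‖ = 2.8284, so e_2 = (0.7071, 0.7071, 0.0000).
e_1·a_3 = 0.5774·0 + (-0.5774)·(-4) + (-0.5774)·2 = 1.1547; e_2·a_3 = 0.7071·0 + 0.7071·(-4) + 0.0000·2 = -2.8284.
u_3 = a_3 − 1.1547·e_1 + 2.8284·e_2 = (1.3333, -1.3333, 2.6667).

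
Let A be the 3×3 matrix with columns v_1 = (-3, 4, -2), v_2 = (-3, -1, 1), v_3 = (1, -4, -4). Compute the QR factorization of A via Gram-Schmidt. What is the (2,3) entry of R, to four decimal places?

r_{23} = -0.5695

v_1 = (-3, 4, -2); ‖v_1‖ = 5.3852, so q_1 = (-0.5571, 0.7428, -0.3714).
q_1·v_2 = (-0.5571)·(-3) + 0.7428·(-1) + (-0.3714)·1 = 0.5571.
u_2 = v_2 − 0.5571·q_1 = (-2.6897, -1.4138, 1.2069).
‖u_2‖ = 3.2695, so q_2 = (-0.8226, -0.4324, 0.3691).
r_{23} = q_2·v_3 = -0.5695.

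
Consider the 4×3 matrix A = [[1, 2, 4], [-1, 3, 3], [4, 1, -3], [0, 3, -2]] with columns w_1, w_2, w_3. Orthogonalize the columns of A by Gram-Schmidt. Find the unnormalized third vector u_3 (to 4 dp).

u_3 = (3.8099, 1.0049, -0.7012, -3.3111)

w_1 = (1, -1, 4, 0); ‖w_1‖ = 4.2426, so e_1 = (0.2357, -0.2357, 0.9428, 0.0000).
e_1·w_2 = 0.2357·2 + (-0.2357)·3 + 0.9428·1 + 0.0000·3 = 0.7071.
u_2 = w_2 − 0.7071·e_1 = (1.8333, 3.1667, 0.3333, 3.0000).
‖u_2‖ = 4.7434, so e_2 = (0.3865, 0.6676, 0.0703, 0.6325).
e_1·w_3 = 0.2357·4 + (-0.2357)·3 + 0.9428·(-3) + 0.0000·(-2) = -2.5927; e_2·w_3 = 0.3865·4 + 0.6676·3 + 0.0703·(-3) + 0.6325·(-2) = 2.0730.
u_3 = w_3 + 2.5927·e_1 − 2.0730·e_2 = (3.8099, 1.0049, -0.7012, -3.3111).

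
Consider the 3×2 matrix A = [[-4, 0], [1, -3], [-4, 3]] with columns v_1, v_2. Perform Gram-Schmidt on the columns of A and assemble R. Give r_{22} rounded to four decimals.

q_1 = v_1/‖v_1‖ = (-4, 1, -4)/5.7446 = (-0.6963, 0.1741, -0.6963).
r_{12} = q_1·v_2 = -2.6112.
u_2 = v_2 + 2.6112·q_1 = (-1.8182, -2.5455, 1.1818).
r_{22} = ‖u_2‖ = 3.3439.

r_{22} = 3.3439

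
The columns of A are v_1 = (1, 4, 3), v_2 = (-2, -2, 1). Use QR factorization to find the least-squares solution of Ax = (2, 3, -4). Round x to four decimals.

x = (-0.4324, -1.8919)

q_1 = v_1/‖v_1‖ = (1, 4, 3)/5.0990 = (0.1961, 0.7845, 0.5883).
r_{12} = q_1·v_2 = -1.3728.
u_2 = v_2 + 1.3728·q_1 = (-1.7308, -0.9231, 1.8077).
‖u_2‖ = 2.6675, so q_2 = (-0.6488, -0.3460, 0.6777).
Qᵀb = (0.3922, -5.0466).
Back-substitute: x_2 = -5.0466/2.6675 = -1.8919.
x_1 = (0.3922 + 1.3728·(-1.8919))/5.0990 = -0.4324.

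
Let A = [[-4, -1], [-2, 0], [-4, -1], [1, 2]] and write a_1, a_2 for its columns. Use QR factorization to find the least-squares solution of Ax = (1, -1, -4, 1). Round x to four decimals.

x = (0.3279, 0.2869)

e_1 = a_1/‖a_1‖ = (-4, -2, -4, 1)/6.0828 = (-0.6576, -0.3288, -0.6576, 0.1644).
r_{12} = e_1·a_2 = 1.6440.
u_2 = a_2 − 1.6440·e_1 = (0.0811, 0.5405, 0.0811, 1.7297).
‖u_2‖ = 1.8158, so e_2 = (0.0447, 0.2977, 0.0447, 0.9526).
Qᵀb = (2.4660, 0.5209).
Back-substitute: x_2 = 0.5209/1.8158 = 0.2869.
x_1 = (2.4660 − 1.6440·0.2869)/6.0828 = 0.3279.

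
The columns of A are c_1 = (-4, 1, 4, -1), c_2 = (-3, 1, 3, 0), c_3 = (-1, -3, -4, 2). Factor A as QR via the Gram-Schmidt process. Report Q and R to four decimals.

Q = [[-0.6860, -0.0748, -0.6428], [0.1715, 0.3368, -0.5910], [0.6860, 0.0748, -0.4458], [-0.1715, 0.9356, 0.1970]], R = [[5.8310, 4.2875, -2.9155], [0.0000, 0.7859, 0.6362], [0.0000, 0.0000, 4.5930]]

c_1 = (-4, 1, 4, -1); ‖c_1‖ = 5.8310, so e_1 = (-0.6860, 0.1715, 0.6860, -0.1715).
e_1·c_2 = (-0.6860)·(-3) + 0.1715·1 + 0.6860·3 + (-0.1715)·0 = 4.2875.
u_2 = c_2 − 4.2875·e_1 = (-0.0588, 0.2647, 0.0588, 0.7353).
‖u_2‖ = 0.7859, so e_2 = (-0.0748, 0.3368, 0.0748, 0.9356).
e_1·c_3 = (-0.6860)·(-1) + 0.1715·(-3) + 0.6860·(-4) + (-0.1715)·2 = -2.9155; e_2·c_3 = (-0.0748)·(-1) + 0.3368·(-3) + 0.0748·(-4) + 0.9356·2 = 0.6362.
u_3 = c_3 + 2.9155·e_1 − 0.6362·e_2 = (-2.9524, -2.7143, -2.0476, 0.9048).
‖u_3‖ = 4.5930, so e_3 = (-0.6428, -0.5910, -0.4458, 0.1970).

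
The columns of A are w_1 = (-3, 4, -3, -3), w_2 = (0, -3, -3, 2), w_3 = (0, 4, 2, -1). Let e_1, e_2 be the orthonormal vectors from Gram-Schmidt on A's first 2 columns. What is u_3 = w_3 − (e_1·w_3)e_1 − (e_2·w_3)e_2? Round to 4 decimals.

w_1 = (-3, 4, -3, -3); ‖w_1‖ = 6.5574, so e_1 = (-0.4575, 0.6100, -0.4575, -0.4575).
e_1·w_2 = (-0.4575)·0 + 0.6100·(-3) + (-0.4575)·(-3) + (-0.4575)·2 = -1.3725.
u_2 = w_2 + 1.3725·e_1 = (-0.6279, -2.1628, -3.6279, 1.3721).
‖u_2‖ = 4.4851, so e_2 = (-0.1400, -0.4822, -0.8089, 0.3059).
e_1·w_3 = (-0.4575)·0 + 0.6100·4 + (-0.4575)·2 + (-0.4575)·(-1) = 1.9825; e_2·w_3 = (-0.1400)·0 + (-0.4822)·4 + (-0.8089)·2 + 0.3059·(-1) = -3.8525.
u_3 = w_3 − 1.9825·e_1 + 3.8525·e_2 = (0.3676, 0.9329, -0.2092, 1.0855).

u_3 = (0.3676, 0.9329, -0.2092, 1.0855)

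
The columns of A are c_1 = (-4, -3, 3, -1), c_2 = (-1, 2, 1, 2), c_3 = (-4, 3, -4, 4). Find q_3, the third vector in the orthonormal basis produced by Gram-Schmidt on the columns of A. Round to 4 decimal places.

q_1 = c_1/‖c_1‖ = (-4, -3, 3, -1)/5.9161 = (-0.6761, -0.5071, 0.5071, -0.1690).
r_{12} = q_1·c_2 = -0.1690.
u_2 = c_2 + 0.1690·q_1 = (-1.1143, 1.9143, 1.0857, 1.9714).
‖u_2‖ = 3.1578, so q_2 = (-0.3529, 0.6062, 0.3438, 0.6243).
r_{13} = q_1·c_3 = -1.5213; r_{23} = q_2·c_3 = 4.3521.
u_3 = c_3 + 1.5213·q_1 − 4.3521·q_2 = (-3.4928, -0.4097, -4.7249, 1.0258).
‖u_3‖ = 5.9787, so q_3 = (-0.5842, -0.0685, -0.7903, 0.1716).

q_3 = (-0.5842, -0.0685, -0.7903, 0.1716)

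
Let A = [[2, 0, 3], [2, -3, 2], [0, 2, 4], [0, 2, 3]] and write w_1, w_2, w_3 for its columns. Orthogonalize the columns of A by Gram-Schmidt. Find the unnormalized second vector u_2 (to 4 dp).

u_2 = (1.5000, -1.5000, 2.0000, 2.0000)

q_1 = w_1/‖w_1‖ = (2, 2, 0, 0)/2.8284 = (0.7071, 0.7071, 0.0000, 0.0000).
r_{12} = q_1·w_2 = -2.1213.
u_2 = w_2 + 2.1213·q_1 = (1.5000, -1.5000, 2.0000, 2.0000).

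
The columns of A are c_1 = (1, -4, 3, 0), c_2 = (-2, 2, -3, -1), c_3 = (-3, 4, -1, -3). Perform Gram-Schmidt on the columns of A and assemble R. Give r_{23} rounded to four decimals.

r_{23} = 1.9338

c_1 = (1, -4, 3, 0); ‖c_1‖ = 5.0990, so e_1 = (0.1961, -0.7845, 0.5883, 0.0000).
e_1·c_2 = 0.1961·(-2) + (-0.7845)·2 + 0.5883·(-3) + 0.0000·(-1) = -3.7262.
u_2 = c_2 + 3.7262·e_1 = (-1.2692, -0.9231, -0.8077, -1.0000).
‖u_2‖ = 2.0286, so e_2 = (-0.6257, -0.4550, -0.3981, -0.4929).
r_{23} = e_2·c_3 = 1.9338.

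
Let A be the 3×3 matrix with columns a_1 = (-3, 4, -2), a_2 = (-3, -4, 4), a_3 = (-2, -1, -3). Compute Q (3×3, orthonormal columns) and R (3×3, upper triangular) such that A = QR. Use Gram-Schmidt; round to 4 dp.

Q = [[-0.5571, -0.7895, -0.2577], [0.7428, -0.3349, -0.5797], [-0.3714, 0.5144, -0.7730]], R = [[5.3852, -2.7854, 1.4856], [0.0000, 5.7655, 0.3708], [0.0000, 0.0000, 3.4140]]

a_1 = (-3, 4, -2); ‖a_1‖ = 5.3852, so e_1 = (-0.5571, 0.7428, -0.3714).
e_1·a_2 = (-0.5571)·(-3) + 0.7428·(-4) + (-0.3714)·4 = -2.7854.
u_2 = a_2 + 2.7854·e_1 = (-4.5517, -1.9310, 2.9655).
‖u_2‖ = 5.7655, so e_2 = (-0.7895, -0.3349, 0.5144).
e_1·a_3 = (-0.5571)·(-2) + 0.7428·(-1) + (-0.3714)·(-3) = 1.4856; e_2·a_3 = (-0.7895)·(-2) + (-0.3349)·(-1) + 0.5144·(-3) = 0.3708.
u_3 = a_3 − 1.4856·e_1 − 0.3708·e_2 = (-0.8797, -1.9793, -2.6390).
‖u_3‖ = 3.4140, so e_3 = (-0.2577, -0.5797, -0.7730).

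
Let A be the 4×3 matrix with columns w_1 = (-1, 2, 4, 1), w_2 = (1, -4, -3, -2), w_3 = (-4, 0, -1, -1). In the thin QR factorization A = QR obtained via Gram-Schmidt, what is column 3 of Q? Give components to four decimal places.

e_1 = w_1/‖w_1‖ = (-1, 2, 4, 1)/4.6904 = (-0.2132, 0.4264, 0.8528, 0.2132).
r_{12} = e_1·w_2 = -4.9036.
u_2 = w_2 + 4.9036·e_1 = (-0.0455, -1.9091, 1.1818, -0.9545).
‖u_2‖ = 2.4402, so e_2 = (-0.0186, -0.7824, 0.4843, -0.3912).
r_{13} = e_1·w_3 = -0.2132; r_{23} = e_2·w_3 = -0.0186.
u_3 = w_3 + 0.2132·e_1 + 0.0186·e_2 = (-4.0458, 0.0763, -0.8092, -0.9618).
‖u_3‖ = 4.2372, so e_3 = (-0.9548, 0.0180, -0.1910, -0.2270).

e_3 = (-0.9548, 0.0180, -0.1910, -0.2270)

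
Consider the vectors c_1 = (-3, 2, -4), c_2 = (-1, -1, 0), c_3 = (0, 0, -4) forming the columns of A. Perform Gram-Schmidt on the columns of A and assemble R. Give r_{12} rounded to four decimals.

c_1 = (-3, 2, -4); ‖c_1‖ = 5.3852, so q_1 = (-0.5571, 0.3714, -0.7428).
r_{12} = q_1·c_2 = 0.1857.

r_{12} = 0.1857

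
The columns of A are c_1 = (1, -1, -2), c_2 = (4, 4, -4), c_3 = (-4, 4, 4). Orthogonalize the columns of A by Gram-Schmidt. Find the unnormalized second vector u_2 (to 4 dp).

u_2 = (2.6667, 5.3333, -1.3333)

c_1 = (1, -1, -2); ‖c_1‖ = 2.4495, so q_1 = (0.4082, -0.4082, -0.8165).
q_1·c_2 = 0.4082·4 + (-0.4082)·4 + (-0.8165)·(-4) = 3.2660.
u_2 = c_2 − 3.2660·q_1 = (2.6667, 5.3333, -1.3333).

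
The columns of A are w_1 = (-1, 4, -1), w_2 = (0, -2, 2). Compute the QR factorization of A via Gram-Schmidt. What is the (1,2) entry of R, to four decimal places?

w_1 = (-1, 4, -1); ‖w_1‖ = 4.2426, so q_1 = (-0.2357, 0.9428, -0.2357).
r_{12} = q_1·w_2 = -2.3570.

r_{12} = -2.3570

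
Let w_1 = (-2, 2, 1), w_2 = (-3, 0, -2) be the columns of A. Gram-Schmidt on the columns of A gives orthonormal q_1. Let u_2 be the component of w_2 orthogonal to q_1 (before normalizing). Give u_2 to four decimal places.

u_2 = (-2.1111, -0.8889, -2.4444)

w_1 = (-2, 2, 1); ‖w_1‖ = 3.0000, so q_1 = (-0.6667, 0.6667, 0.3333).
q_1·w_2 = (-0.6667)·(-3) + 0.6667·0 + 0.3333·(-2) = 1.3333.
u_2 = w_2 − 1.3333·q_1 = (-2.1111, -0.8889, -2.4444).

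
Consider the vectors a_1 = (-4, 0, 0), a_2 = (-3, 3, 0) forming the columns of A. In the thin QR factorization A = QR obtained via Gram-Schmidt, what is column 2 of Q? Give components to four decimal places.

e_1 = a_1/‖a_1‖ = (-4, 0, 0)/4.0000 = (-1.0000, 0.0000, 0.0000).
r_{12} = e_1·a_2 = 3.0000.
u_2 = a_2 − 3.0000·e_1 = (0.0000, 3.0000, 0.0000).
‖u_2‖ = 3.0000, so e_2 = (0.0000, 1.0000, 0.0000).

e_2 = (0.0000, 1.0000, 0.0000)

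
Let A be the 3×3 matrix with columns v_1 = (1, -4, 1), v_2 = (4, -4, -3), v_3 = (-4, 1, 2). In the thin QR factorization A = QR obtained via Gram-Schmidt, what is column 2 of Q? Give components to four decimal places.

e_2 = (0.6118, -0.0445, -0.7898)

v_1 = (1, -4, 1); ‖v_1‖ = 4.2426, so e_1 = (0.2357, -0.9428, 0.2357).
e_1·v_2 = 0.2357·4 + (-0.9428)·(-4) + 0.2357·(-3) = 4.0069.
u_2 = v_2 − 4.0069·e_1 = (3.0556, -0.2222, -3.9444).
‖u_2‖ = 4.9944, so e_2 = (0.6118, -0.0445, -0.7898).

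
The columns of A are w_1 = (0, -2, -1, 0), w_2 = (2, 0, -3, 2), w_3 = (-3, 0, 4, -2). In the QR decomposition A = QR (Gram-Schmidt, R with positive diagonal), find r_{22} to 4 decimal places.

w_1 = (0, -2, -1, 0); ‖w_1‖ = 2.2361, so e_1 = (0.0000, -0.8944, -0.4472, 0.0000).
e_1·w_2 = 0.0000·2 + (-0.8944)·0 + (-0.4472)·(-3) + 0.0000·2 = 1.3416.
u_2 = w_2 − 1.3416·e_1 = (2.0000, 1.2000, -2.4000, 2.0000).
r_{22} = ‖u_2‖ = 3.8987.

r_{22} = 3.8987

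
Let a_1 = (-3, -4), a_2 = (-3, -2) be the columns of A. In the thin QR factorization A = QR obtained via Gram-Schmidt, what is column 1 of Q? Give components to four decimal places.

a_1 = (-3, -4); ‖a_1‖ = 5.0000, so e_1 = (-0.6000, -0.8000).

e_1 = (-0.6000, -0.8000)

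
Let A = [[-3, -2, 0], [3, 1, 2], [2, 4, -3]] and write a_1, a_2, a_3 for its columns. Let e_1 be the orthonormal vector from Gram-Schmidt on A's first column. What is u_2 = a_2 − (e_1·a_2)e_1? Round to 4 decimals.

u_2 = (0.3182, -1.3182, 2.4545)

a_1 = (-3, 3, 2); ‖a_1‖ = 4.6904, so e_1 = (-0.6396, 0.6396, 0.4264).
e_1·a_2 = (-0.6396)·(-2) + 0.6396·1 + 0.4264·4 = 3.6244.
u_2 = a_2 − 3.6244·e_1 = (0.3182, -1.3182, 2.4545).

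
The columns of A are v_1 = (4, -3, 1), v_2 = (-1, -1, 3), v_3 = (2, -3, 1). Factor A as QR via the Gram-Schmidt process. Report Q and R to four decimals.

v_1 = (4, -3, 1); ‖v_1‖ = 5.0990, so e_1 = (0.7845, -0.5883, 0.1961).
e_1·v_2 = 0.7845·(-1) + (-0.5883)·(-1) + 0.1961·3 = 0.3922.
u_2 = v_2 − 0.3922·e_1 = (-1.3077, -0.7692, 2.9231).
‖u_2‖ = 3.2933, so e_2 = (-0.3971, -0.2336, 0.8876).
e_1·v_3 = 0.7845·2 + (-0.5883)·(-3) + 0.1961·1 = 3.5301; e_2·v_3 = (-0.3971)·2 + (-0.2336)·(-3) + 0.8876·1 = 0.7941.
u_3 = v_3 − 3.5301·e_1 − 0.7941·e_2 = (-0.4539, -0.7376, -0.3972).
‖u_3‖ = 0.9528, so e_3 = (-0.4764, -0.7741, -0.4168).

Q = [[0.7845, -0.3971, -0.4764], [-0.5883, -0.2336, -0.7741], [0.1961, 0.8876, -0.4168]], R = [[5.0990, 0.3922, 3.5301], [0.0000, 3.2933, 0.7941], [0.0000, 0.0000, 0.9528]]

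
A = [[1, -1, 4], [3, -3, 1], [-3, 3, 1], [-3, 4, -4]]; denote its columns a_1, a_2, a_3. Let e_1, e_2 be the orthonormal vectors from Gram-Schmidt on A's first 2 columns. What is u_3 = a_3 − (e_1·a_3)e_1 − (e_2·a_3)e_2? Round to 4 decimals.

u_3 = (3.7895, 0.3684, 1.6316, 0.0000)

e_1 = a_1/‖a_1‖ = (1, 3, -3, -3)/5.2915 = (0.1890, 0.5669, -0.5669, -0.5669).
r_{12} = e_1·a_2 = -5.8584.
u_2 = a_2 + 5.8584·e_1 = (0.1071, 0.3214, -0.3214, 0.6786).
‖u_2‖ = 0.8238, so e_2 = (0.1301, 0.3902, -0.3902, 0.8238).
r_{13} = e_1·a_3 = 3.0237; r_{23} = e_2·a_3 = -2.7748.
u_3 = a_3 − 3.0237·e_1 + 2.7748·e_2 = (3.7895, 0.3684, 1.6316, 0.0000).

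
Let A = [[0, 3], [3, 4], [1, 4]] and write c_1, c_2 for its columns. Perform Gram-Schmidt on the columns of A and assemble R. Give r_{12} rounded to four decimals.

c_1 = (0, 3, 1); ‖c_1‖ = 3.1623, so e_1 = (0.0000, 0.9487, 0.3162).
r_{12} = e_1·c_2 = 5.0596.

r_{12} = 5.0596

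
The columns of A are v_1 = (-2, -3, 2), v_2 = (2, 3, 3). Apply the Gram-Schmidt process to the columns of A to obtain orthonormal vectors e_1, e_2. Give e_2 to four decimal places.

e_1 = v_1/‖v_1‖ = (-2, -3, 2)/4.1231 = (-0.4851, -0.7276, 0.4851).
r_{12} = e_1·v_2 = -1.6977.
u_2 = v_2 + 1.6977·e_1 = (1.1765, 1.7647, 3.8235).
‖u_2‖ = 4.3724, so e_2 = (0.2691, 0.4036, 0.8745).

e_2 = (0.2691, 0.4036, 0.8745)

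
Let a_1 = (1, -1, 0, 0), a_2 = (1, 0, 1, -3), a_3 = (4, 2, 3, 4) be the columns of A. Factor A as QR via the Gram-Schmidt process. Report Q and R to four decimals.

a_1 = (1, -1, 0, 0); ‖a_1‖ = 1.4142, so e_1 = (0.7071, -0.7071, 0.0000, 0.0000).
e_1·a_2 = 0.7071·1 + (-0.7071)·0 + 0.0000·1 + 0.0000·(-3) = 0.7071.
u_2 = a_2 − 0.7071·e_1 = (0.5000, 0.5000, 1.0000, -3.0000).
‖u_2‖ = 3.2404, so e_2 = (0.1543, 0.1543, 0.3086, -0.9258).
e_1·a_3 = 0.7071·4 + (-0.7071)·2 + 0.0000·3 + 0.0000·4 = 1.4142; e_2·a_3 = 0.1543·4 + 0.1543·2 + 0.3086·3 + (-0.9258)·4 = -1.8516.
u_3 = a_3 − 1.4142·e_1 + 1.8516·e_2 = (3.2857, 3.2857, 3.5714, 2.2857).
‖u_3‖ = 6.2906, so e_3 = (0.5223, 0.5223, 0.5677, 0.3634).

Q = [[0.7071, 0.1543, 0.5223], [-0.7071, 0.1543, 0.5223], [0.0000, 0.3086, 0.5677], [0.0000, -0.9258, 0.3634]], R = [[1.4142, 0.7071, 1.4142], [0.0000, 3.2404, -1.8516], [0.0000, 0.0000, 6.2906]]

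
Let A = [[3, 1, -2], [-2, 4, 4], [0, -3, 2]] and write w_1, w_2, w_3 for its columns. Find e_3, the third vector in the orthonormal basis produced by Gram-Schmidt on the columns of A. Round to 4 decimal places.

e_1 = w_1/‖w_1‖ = (3, -2, 0)/3.6056 = (0.8321, -0.5547, 0.0000).
r_{12} = e_1·w_2 = -1.3868.
u_2 = w_2 + 1.3868·e_1 = (2.1538, 3.2308, -3.0000).
‖u_2‖ = 4.9068, so e_2 = (0.4389, 0.6584, -0.6114).
r_{13} = e_1·w_3 = -3.8829; r_{23} = e_2·w_3 = 0.5330.
u_3 = w_3 + 3.8829·e_1 − 0.5330·e_2 = (0.9968, 1.4952, 2.3259).
‖u_3‖ = 2.9392, so e_3 = (0.3391, 0.5087, 0.7913).

e_3 = (0.3391, 0.5087, 0.7913)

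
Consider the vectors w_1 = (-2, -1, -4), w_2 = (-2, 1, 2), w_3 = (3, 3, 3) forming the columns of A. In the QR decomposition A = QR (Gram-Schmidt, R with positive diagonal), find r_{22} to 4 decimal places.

r_{22} = 2.7946

w_1 = (-2, -1, -4); ‖w_1‖ = 4.5826, so q_1 = (-0.4364, -0.2182, -0.8729).
q_1·w_2 = (-0.4364)·(-2) + (-0.2182)·1 + (-0.8729)·2 = -1.0911.
u_2 = w_2 + 1.0911·q_1 = (-2.4762, 0.7619, 1.0476).
r_{22} = ‖u_2‖ = 2.7946.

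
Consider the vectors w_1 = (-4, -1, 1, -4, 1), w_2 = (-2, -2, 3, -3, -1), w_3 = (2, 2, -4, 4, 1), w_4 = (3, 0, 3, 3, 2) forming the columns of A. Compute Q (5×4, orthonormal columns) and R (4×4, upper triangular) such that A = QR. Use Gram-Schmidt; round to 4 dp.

w_1 = (-4, -1, 1, -4, 1); ‖w_1‖ = 5.9161, so q_1 = (-0.6761, -0.1690, 0.1690, -0.6761, 0.1690).
q_1·w_2 = (-0.6761)·(-2) + (-0.1690)·(-2) + 0.1690·3 + (-0.6761)·(-3) + 0.1690·(-1) = 4.0567.
u_2 = w_2 − 4.0567·q_1 = (0.7429, -1.3143, 2.3143, -0.2571, -1.6857).
‖u_2‖ = 3.2470, so q_2 = (0.2288, -0.4048, 0.7128, -0.0792, -0.5192).
q_1·w_3 = (-0.6761)·2 + (-0.1690)·2 + 0.1690·(-4) + (-0.6761)·4 + 0.1690·1 = -4.9019; q_2·w_3 = 0.2288·2 + (-0.4048)·2 + 0.7128·(-4) + (-0.0792)·4 + (-0.5192)·1 = -4.0389.
u_3 = w_3 + 4.9019·q_1 + 4.0389·q_2 = (-0.3902, -0.4634, -0.2927, 0.3659, -0.2683).
‖u_3‖ = 0.8115, so q_3 = (-0.4809, -0.5711, -0.3607, 0.4508, -0.3306).
q_1·w_4 = (-0.6761)·3 + (-0.1690)·0 + 0.1690·3 + (-0.6761)·3 + 0.1690·2 = -3.2116; q_2·w_4 = 0.2288·3 + (-0.4048)·0 + 0.7128·3 + (-0.0792)·3 + (-0.5192)·2 = 1.5487; q_3·w_4 = (-0.4809)·3 + (-0.5711)·0 + (-0.3607)·3 + 0.4508·3 + (-0.3306)·2 = -1.8334.
u_4 = w_4 + 3.2116·q_1 − 1.5487·q_2 + 1.8334·q_3 = (-0.4074, -0.9630, 1.7778, 1.7778, 2.7407).
‖u_4‖ = 3.8634, so q_4 = (-0.1055, -0.2493, 0.4602, 0.4602, 0.7094).

Q = [[-0.6761, 0.2288, -0.4809, -0.1055], [-0.1690, -0.4048, -0.5711, -0.2493], [0.1690, 0.7128, -0.3607, 0.4602], [-0.6761, -0.0792, 0.4508, 0.4602], [0.1690, -0.5192, -0.3306, 0.7094]], R = [[5.9161, 4.0567, -4.9019, -3.2116], [0.0000, 3.2470, -4.0389, 1.5487], [0.0000, 0.0000, 0.8115, -1.8334], [0.0000, 0.0000, 0.0000, 3.8634]]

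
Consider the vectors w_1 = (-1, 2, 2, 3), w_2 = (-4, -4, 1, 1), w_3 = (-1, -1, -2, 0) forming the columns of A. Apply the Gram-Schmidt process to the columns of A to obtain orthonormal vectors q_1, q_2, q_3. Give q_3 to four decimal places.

q_3 = (-0.2952, 0.1701, -0.8662, 0.3657)

q_1 = w_1/‖w_1‖ = (-1, 2, 2, 3)/4.2426 = (-0.2357, 0.4714, 0.4714, 0.7071).
r_{12} = q_1·w_2 = 0.2357.
u_2 = w_2 − 0.2357·q_1 = (-3.9444, -4.1111, 0.8889, 0.8333).
‖u_2‖ = 5.8262, so q_2 = (-0.6770, -0.7056, 0.1526, 0.1430).
r_{13} = q_1·w_3 = -1.1785; r_{23} = q_2·w_3 = 1.0775.
u_3 = w_3 + 1.1785·q_1 − 1.0775·q_2 = (-0.5483, 0.3159, -1.6088, 0.6792).
‖u_3‖ = 1.8574, so q_3 = (-0.2952, 0.1701, -0.8662, 0.3657).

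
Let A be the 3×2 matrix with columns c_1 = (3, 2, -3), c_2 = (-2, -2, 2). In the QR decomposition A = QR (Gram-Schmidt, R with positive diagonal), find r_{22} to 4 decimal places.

q_1 = c_1/‖c_1‖ = (3, 2, -3)/4.6904 = (0.6396, 0.4264, -0.6396).
r_{12} = q_1·c_2 = -3.4112.
u_2 = c_2 + 3.4112·q_1 = (0.1818, -0.5455, -0.1818).
r_{22} = ‖u_2‖ = 0.6030.

r_{22} = 0.6030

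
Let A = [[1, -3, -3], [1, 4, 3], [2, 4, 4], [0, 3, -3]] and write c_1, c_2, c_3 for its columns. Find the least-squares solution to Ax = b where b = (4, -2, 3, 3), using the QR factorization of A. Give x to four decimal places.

c_1 = (1, 1, 2, 0); ‖c_1‖ = 2.4495, so q_1 = (0.4082, 0.4082, 0.8165, 0.0000).
q_1·c_2 = 0.4082·(-3) + 0.4082·4 + 0.8165·4 + 0.0000·3 = 3.6742.
u_2 = c_2 − 3.6742·q_1 = (-4.5000, 2.5000, 1.0000, 3.0000).
‖u_2‖ = 6.0415, so q_2 = (-0.7448, 0.4138, 0.1655, 0.4966).
q_1·c_3 = 0.4082·(-3) + 0.4082·3 + 0.8165·4 + 0.0000·(-3) = 3.2660; q_2·c_3 = (-0.7448)·(-3) + 0.4138·3 + 0.1655·4 + 0.4966·(-3) = 2.6483.
u_3 = c_3 − 3.2660·q_1 − 2.6483·q_2 = (-2.3607, 0.5708, 0.8950, -4.3151).
‖u_3‖ = 5.0319, so q_3 = (-0.4692, 0.1134, 0.1779, -0.8575).
Qᵀb = (3.2660, -1.8207, -4.1426).
Back-substitute: x_3 = -4.1426/5.0319 = -0.8233.
x_2 = (-1.8207 − 2.6483·(-0.8233))/6.0415 = 0.0595.
x_1 = (3.2660 − 3.6742·0.0595 − 3.2660·(-0.8233))/2.4495 = 2.3417.

x = (2.3417, 0.0595, -0.8233)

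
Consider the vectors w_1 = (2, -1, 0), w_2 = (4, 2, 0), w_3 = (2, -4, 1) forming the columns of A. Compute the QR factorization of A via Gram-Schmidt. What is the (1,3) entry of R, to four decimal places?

r_{13} = 3.5777

e_1 = w_1/‖w_1‖ = (2, -1, 0)/2.2361 = (0.8944, -0.4472, 0.0000).
r_{13} = e_1·w_3 = 3.5777.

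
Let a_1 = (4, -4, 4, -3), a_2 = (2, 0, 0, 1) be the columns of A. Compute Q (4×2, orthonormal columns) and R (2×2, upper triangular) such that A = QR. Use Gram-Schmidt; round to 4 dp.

e_1 = a_1/‖a_1‖ = (4, -4, 4, -3)/7.5498 = (0.5298, -0.5298, 0.5298, -0.3974).
r_{12} = e_1·a_2 = 0.6623.
u_2 = a_2 − 0.6623·e_1 = (1.6491, 0.3509, -0.3509, 1.2632).
‖u_2‖ = 2.1357, so e_2 = (0.7722, 0.1643, -0.1643, 0.5914).

Q = [[0.5298, 0.7722], [-0.5298, 0.1643], [0.5298, -0.1643], [-0.3974, 0.5914]], R = [[7.5498, 0.6623], [0.0000, 2.1357]]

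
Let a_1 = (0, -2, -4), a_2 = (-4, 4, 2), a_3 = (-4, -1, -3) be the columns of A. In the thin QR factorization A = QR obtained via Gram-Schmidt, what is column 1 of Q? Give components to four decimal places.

a_1 = (0, -2, -4); ‖a_1‖ = 4.4721, so q_1 = (0.0000, -0.4472, -0.8944).

q_1 = (0.0000, -0.4472, -0.8944)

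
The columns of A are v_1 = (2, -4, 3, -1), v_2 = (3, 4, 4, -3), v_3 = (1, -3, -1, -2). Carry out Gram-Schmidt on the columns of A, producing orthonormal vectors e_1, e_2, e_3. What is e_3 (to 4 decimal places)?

e_1 = v_1/‖v_1‖ = (2, -4, 3, -1)/5.4772 = (0.3651, -0.7303, 0.5477, -0.1826).
r_{12} = e_1·v_2 = 0.9129.
u_2 = v_2 − 0.9129·e_1 = (2.6667, 4.6667, 3.5000, -2.8333).
‖u_2‖ = 7.0119, so e_2 = (0.3803, 0.6655, 0.4992, -0.4041).
r_{13} = e_1·v_3 = 2.3735; r_{23} = e_2·v_3 = -1.3073.
u_3 = v_3 − 2.3735·e_1 + 1.3073·e_2 = (0.6305, -0.3966, -1.6475, -2.0949).
‖u_3‖ = 2.7672, so e_3 = (0.2278, -0.1433, -0.5953, -0.7570).

e_3 = (0.2278, -0.1433, -0.5953, -0.7570)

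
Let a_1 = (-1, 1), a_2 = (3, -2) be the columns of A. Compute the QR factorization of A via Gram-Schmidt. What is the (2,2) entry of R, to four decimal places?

a_1 = (-1, 1); ‖a_1‖ = 1.4142, so q_1 = (-0.7071, 0.7071).
q_1·a_2 = (-0.7071)·3 + 0.7071·(-2) = -3.5355.
u_2 = a_2 + 3.5355·q_1 = (0.5000, 0.5000).
r_{22} = ‖u_2‖ = 0.7071.

r_{22} = 0.7071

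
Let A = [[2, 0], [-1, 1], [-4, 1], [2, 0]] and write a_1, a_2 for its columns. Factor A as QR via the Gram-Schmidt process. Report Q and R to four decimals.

Q = [[0.4000, 0.4000], [-0.2000, 0.8000], [-0.8000, 0.2000], [0.4000, 0.4000]], R = [[5.0000, -1.0000], [0.0000, 1.0000]]

a_1 = (2, -1, -4, 2); ‖a_1‖ = 5.0000, so e_1 = (0.4000, -0.2000, -0.8000, 0.4000).
e_1·a_2 = 0.4000·0 + (-0.2000)·1 + (-0.8000)·1 + 0.4000·0 = -1.0000.
u_2 = a_2 + 1.0000·e_1 = (0.4000, 0.8000, 0.2000, 0.4000).
‖u_2‖ = 1.0000, so e_2 = (0.4000, 0.8000, 0.2000, 0.4000).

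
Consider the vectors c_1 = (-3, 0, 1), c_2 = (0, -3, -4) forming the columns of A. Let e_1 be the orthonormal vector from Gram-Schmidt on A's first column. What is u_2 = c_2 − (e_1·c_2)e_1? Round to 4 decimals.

u_2 = (-1.2000, -3.0000, -3.6000)

c_1 = (-3, 0, 1); ‖c_1‖ = 3.1623, so e_1 = (-0.9487, 0.0000, 0.3162).
e_1·c_2 = (-0.9487)·0 + 0.0000·(-3) + 0.3162·(-4) = -1.2649.
u_2 = c_2 + 1.2649·e_1 = (-1.2000, -3.0000, -3.6000).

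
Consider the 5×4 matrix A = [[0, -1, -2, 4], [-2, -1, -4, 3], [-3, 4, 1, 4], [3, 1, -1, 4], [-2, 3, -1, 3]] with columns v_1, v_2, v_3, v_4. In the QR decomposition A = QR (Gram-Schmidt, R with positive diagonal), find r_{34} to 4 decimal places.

r_{34} = -6.1532

v_1 = (0, -2, -3, 3, -2); ‖v_1‖ = 5.0990, so e_1 = (0.0000, -0.3922, -0.5883, 0.5883, -0.3922).
e_1·v_2 = 0.0000·(-1) + (-0.3922)·(-1) + (-0.5883)·4 + 0.5883·1 + (-0.3922)·3 = -2.5495.
u_2 = v_2 + 2.5495·e_1 = (-1.0000, -2.0000, 2.5000, 2.5000, 2.0000).
‖u_2‖ = 4.6368, so e_2 = (-0.2157, -0.4313, 0.5392, 0.5392, 0.4313).
e_1·v_3 = 0.0000·(-2) + (-0.3922)·(-4) + (-0.5883)·1 + 0.5883·(-1) + (-0.3922)·(-1) = 0.7845; e_2·v_3 = (-0.2157)·(-2) + (-0.4313)·(-4) + 0.5392·1 + 0.5392·(-1) + 0.4313·(-1) = 1.7253.
u_3 = v_3 − 0.7845·e_1 − 1.7253·e_2 = (-1.6279, -2.9481, 0.5313, -2.3918, -1.4365).
‖u_3‖ = 4.4054, so e_3 = (-0.3695, -0.6692, 0.1206, -0.5429, -0.3261).
r_{34} = e_3·v_4 = -6.1532.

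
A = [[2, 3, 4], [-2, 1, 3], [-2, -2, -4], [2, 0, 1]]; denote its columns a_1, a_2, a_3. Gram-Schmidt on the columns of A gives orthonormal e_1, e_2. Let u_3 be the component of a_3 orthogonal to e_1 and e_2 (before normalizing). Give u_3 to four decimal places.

a_1 = (2, -2, -2, 2); ‖a_1‖ = 4.0000, so e_1 = (0.5000, -0.5000, -0.5000, 0.5000).
e_1·a_2 = 0.5000·3 + (-0.5000)·1 + (-0.5000)·(-2) + 0.5000·0 = 2.0000.
u_2 = a_2 − 2.0000·e_1 = (2.0000, 2.0000, -1.0000, -1.0000).
‖u_2‖ = 3.1623, so e_2 = (0.6325, 0.6325, -0.3162, -0.3162).
e_1·a_3 = 0.5000·4 + (-0.5000)·3 + (-0.5000)·(-4) + 0.5000·1 = 3.0000; e_2·a_3 = 0.6325·4 + 0.6325·3 + (-0.3162)·(-4) + (-0.3162)·1 = 5.3759.
u_3 = a_3 − 3.0000·e_1 − 5.3759·e_2 = (-0.9000, 1.1000, -0.8000, 1.2000).

u_3 = (-0.9000, 1.1000, -0.8000, 1.2000)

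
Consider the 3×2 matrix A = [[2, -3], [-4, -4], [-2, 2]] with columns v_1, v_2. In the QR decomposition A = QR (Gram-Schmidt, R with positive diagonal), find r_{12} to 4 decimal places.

r_{12} = 1.2247

v_1 = (2, -4, -2); ‖v_1‖ = 4.8990, so q_1 = (0.4082, -0.8165, -0.4082).
r_{12} = q_1·v_2 = 1.2247.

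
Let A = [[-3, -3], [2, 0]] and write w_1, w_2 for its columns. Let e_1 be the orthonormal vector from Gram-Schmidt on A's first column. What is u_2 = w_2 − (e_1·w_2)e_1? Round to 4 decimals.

u_2 = (-0.9231, -1.3846)

e_1 = w_1/‖w_1‖ = (-3, 2)/3.6056 = (-0.8321, 0.5547).
r_{12} = e_1·w_2 = 2.4962.
u_2 = w_2 − 2.4962·e_1 = (-0.9231, -1.3846).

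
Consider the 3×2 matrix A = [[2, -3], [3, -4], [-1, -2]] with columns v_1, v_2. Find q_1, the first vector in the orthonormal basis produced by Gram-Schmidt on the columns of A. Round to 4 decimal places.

q_1 = (0.5345, 0.8018, -0.2673)

q_1 = v_1/‖v_1‖ = (2, 3, -1)/3.7417 = (0.5345, 0.8018, -0.2673).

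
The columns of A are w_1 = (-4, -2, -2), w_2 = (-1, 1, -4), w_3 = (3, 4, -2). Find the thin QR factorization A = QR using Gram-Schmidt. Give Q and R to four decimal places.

Q = [[-0.8165, 0.1792, -0.5488], [-0.4082, 0.4929, 0.7683], [-0.4082, -0.8514, 0.3293]], R = [[4.8990, 2.0412, -3.2660], [0.0000, 3.7193, 4.2122], [0.0000, 0.0000, 0.7683]]

q_1 = w_1/‖w_1‖ = (-4, -2, -2)/4.8990 = (-0.8165, -0.4082, -0.4082).
r_{12} = q_1·w_2 = 2.0412.
u_2 = w_2 − 2.0412·q_1 = (0.6667, 1.8333, -3.1667).
‖u_2‖ = 3.7193, so q_2 = (0.1792, 0.4929, -0.8514).
r_{13} = q_1·w_3 = -3.2660; r_{23} = q_2·w_3 = 4.2122.
u_3 = w_3 + 3.2660·q_1 − 4.2122·q_2 = (-0.4217, 0.5904, 0.2530).
‖u_3‖ = 0.7683, so q_3 = (-0.5488, 0.7683, 0.3293).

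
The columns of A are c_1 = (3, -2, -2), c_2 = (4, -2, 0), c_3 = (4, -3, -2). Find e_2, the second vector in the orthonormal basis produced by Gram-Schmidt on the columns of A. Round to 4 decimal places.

e_1 = c_1/‖c_1‖ = (3, -2, -2)/4.1231 = (0.7276, -0.4851, -0.4851).
r_{12} = e_1·c_2 = 3.8806.
u_2 = c_2 − 3.8806·e_1 = (1.1765, -0.1176, 1.8824).
‖u_2‖ = 2.2229, so e_2 = (0.5293, -0.0529, 0.8468).

e_2 = (0.5293, -0.0529, 0.8468)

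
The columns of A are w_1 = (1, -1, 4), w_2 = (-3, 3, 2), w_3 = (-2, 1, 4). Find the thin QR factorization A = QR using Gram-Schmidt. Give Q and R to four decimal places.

Q = [[0.2357, -0.6667, -0.7071], [-0.2357, 0.6667, -0.7071], [0.9428, 0.3333, 0.0000]], R = [[4.2426, 0.4714, 3.0641], [0.0000, 4.6667, 3.3333], [0.0000, 0.0000, 0.7071]]

w_1 = (1, -1, 4); ‖w_1‖ = 4.2426, so q_1 = (0.2357, -0.2357, 0.9428).
q_1·w_2 = 0.2357·(-3) + (-0.2357)·3 + 0.9428·2 = 0.4714.
u_2 = w_2 − 0.4714·q_1 = (-3.1111, 3.1111, 1.5556).
‖u_2‖ = 4.6667, so q_2 = (-0.6667, 0.6667, 0.3333).
q_1·w_3 = 0.2357·(-2) + (-0.2357)·1 + 0.9428·4 = 3.0641; q_2·w_3 = (-0.6667)·(-2) + 0.6667·1 + 0.3333·4 = 3.3333.
u_3 = w_3 − 3.0641·q_1 − 3.3333·q_2 = (-0.5000, -0.5000, 0.0000).
‖u_3‖ = 0.7071, so q_3 = (-0.7071, -0.7071, 0.0000).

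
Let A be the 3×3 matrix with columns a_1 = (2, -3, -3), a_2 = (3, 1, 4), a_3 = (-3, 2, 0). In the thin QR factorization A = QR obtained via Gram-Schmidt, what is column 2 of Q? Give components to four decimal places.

e_2 = (0.8082, -0.0481, 0.5869)

a_1 = (2, -3, -3); ‖a_1‖ = 4.6904, so e_1 = (0.4264, -0.6396, -0.6396).
e_1·a_2 = 0.4264·3 + (-0.6396)·1 + (-0.6396)·4 = -1.9188.
u_2 = a_2 + 1.9188·e_1 = (3.8182, -0.2273, 2.7727).
‖u_2‖ = 4.7242, so e_2 = (0.8082, -0.0481, 0.5869).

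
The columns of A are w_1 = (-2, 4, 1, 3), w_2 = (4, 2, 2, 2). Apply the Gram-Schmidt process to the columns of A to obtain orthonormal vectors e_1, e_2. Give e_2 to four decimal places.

e_2 = (0.8913, 0.1835, 0.3408, 0.2359)

w_1 = (-2, 4, 1, 3); ‖w_1‖ = 5.4772, so e_1 = (-0.3651, 0.7303, 0.1826, 0.5477).
e_1·w_2 = (-0.3651)·4 + 0.7303·2 + 0.1826·2 + 0.5477·2 = 1.4606.
u_2 = w_2 − 1.4606·e_1 = (4.5333, 0.9333, 1.7333, 1.2000).
‖u_2‖ = 5.0859, so e_2 = (0.8913, 0.1835, 0.3408, 0.2359).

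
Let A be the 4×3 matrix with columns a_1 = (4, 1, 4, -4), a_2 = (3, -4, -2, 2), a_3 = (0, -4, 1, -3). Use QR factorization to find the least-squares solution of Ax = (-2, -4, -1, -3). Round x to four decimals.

x = (-0.4003, -0.1986, 1.1690)

q_1 = a_1/‖a_1‖ = (4, 1, 4, -4)/7.0000 = (0.5714, 0.1429, 0.5714, -0.5714).
r_{12} = q_1·a_2 = -1.1429.
u_2 = a_2 + 1.1429·q_1 = (3.6531, -3.8367, -1.3469, 1.3469).
‖u_2‖ = 5.6297, so q_2 = (0.6489, -0.6815, -0.2393, 0.2393).
r_{13} = q_1·a_3 = 1.7143; r_{23} = q_2·a_3 = 1.7690.
u_3 = a_3 − 1.7143·q_1 − 1.7690·q_2 = (-2.1275, -3.0393, 0.4437, -2.4437).
‖u_3‖ = 4.4645, so q_3 = (-0.4765, -0.6808, 0.0994, -0.5474).
Qᵀb = (-0.5714, 0.9498, 5.2188).
Back-substitute: x_3 = 5.2188/4.4645 = 1.1690.
x_2 = (0.9498 − 1.7690·1.1690)/5.6297 = -0.1986.
x_1 = (-0.5714 + 1.1429·(-0.1986) − 1.7143·1.1690)/7.0000 = -0.4003.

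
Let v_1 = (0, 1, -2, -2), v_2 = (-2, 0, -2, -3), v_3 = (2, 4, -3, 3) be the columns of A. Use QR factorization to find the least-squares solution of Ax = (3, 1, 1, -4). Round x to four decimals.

e_1 = v_1/‖v_1‖ = (0, 1, -2, -2)/3.0000 = (0.0000, 0.3333, -0.6667, -0.6667).
r_{12} = e_1·v_2 = 3.3333.
u_2 = v_2 − 3.3333·e_1 = (-2.0000, -1.1111, 0.2222, -0.7778).
‖u_2‖ = 2.4267, so e_2 = (-0.8242, -0.4579, 0.0916, -0.3205).
r_{13} = e_1·v_3 = 1.3333; r_{23} = e_2·v_3 = -4.7160.
u_3 = v_3 − 1.3333·e_1 + 4.7160·e_2 = (-1.8868, 1.3962, -1.6792, 2.3774).
‖u_3‖ = 3.7391, so e_3 = (-0.5046, 0.3734, -0.4491, 0.6358).
Qᵀb = (2.3333, -1.5568, -4.1327).
Back-substitute: x_3 = -4.1327/3.7391 = -1.1053.
x_2 = (-1.5568 + 4.7160·(-1.1053))/2.4267 = -2.7895.
x_1 = (2.3333 − 3.3333·(-2.7895) − 1.3333·(-1.1053))/3.0000 = 4.3684.

x = (4.3684, -2.7895, -1.1053)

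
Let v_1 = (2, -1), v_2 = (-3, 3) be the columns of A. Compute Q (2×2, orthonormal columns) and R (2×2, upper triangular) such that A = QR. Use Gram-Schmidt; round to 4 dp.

Q = [[0.8944, 0.4472], [-0.4472, 0.8944]], R = [[2.2361, -4.0249], [0.0000, 1.3416]]

e_1 = v_1/‖v_1‖ = (2, -1)/2.2361 = (0.8944, -0.4472).
r_{12} = e_1·v_2 = -4.0249.
u_2 = v_2 + 4.0249·e_1 = (0.6000, 1.2000).
‖u_2‖ = 1.3416, so e_2 = (0.4472, 0.8944).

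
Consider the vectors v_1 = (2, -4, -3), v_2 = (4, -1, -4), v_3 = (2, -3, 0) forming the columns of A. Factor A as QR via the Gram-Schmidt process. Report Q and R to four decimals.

v_1 = (2, -4, -3); ‖v_1‖ = 5.3852, so q_1 = (0.3714, -0.7428, -0.5571).
q_1·v_2 = 0.3714·4 + (-0.7428)·(-1) + (-0.5571)·(-4) = 4.4567.
u_2 = v_2 − 4.4567·q_1 = (2.3448, 2.3103, -1.5172).
‖u_2‖ = 3.6246, so q_2 = (0.6469, 0.6374, -0.4186).
q_1·v_3 = 0.3714·2 + (-0.7428)·(-3) + (-0.5571)·0 = 2.9711; q_2·v_3 = 0.6469·2 + 0.6374·(-3) + (-0.4186)·0 = -0.6184.
u_3 = v_3 − 2.9711·q_1 + 0.6184·q_2 = (1.2966, -0.3990, 1.3963).
‖u_3‖ = 1.9468, so q_3 = (0.6660, -0.2049, 0.7172).

Q = [[0.3714, 0.6469, 0.6660], [-0.7428, 0.6374, -0.2049], [-0.5571, -0.4186, 0.7172]], R = [[5.3852, 4.4567, 2.9711], [0.0000, 3.6246, -0.6184], [0.0000, 0.0000, 1.9468]]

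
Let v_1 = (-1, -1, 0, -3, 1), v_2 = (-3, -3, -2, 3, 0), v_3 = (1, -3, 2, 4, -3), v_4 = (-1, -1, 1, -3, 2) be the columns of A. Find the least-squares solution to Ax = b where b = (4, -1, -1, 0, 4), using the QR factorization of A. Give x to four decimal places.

x = (-1.7644, -0.0610, -0.2161, 1.4754)

v_1 = (-1, -1, 0, -3, 1); ‖v_1‖ = 3.4641, so q_1 = (-0.2887, -0.2887, 0.0000, -0.8660, 0.2887).
q_1·v_2 = (-0.2887)·(-3) + (-0.2887)·(-3) + 0.0000·(-2) + (-0.8660)·3 + 0.2887·0 = -0.8660.
u_2 = v_2 + 0.8660·q_1 = (-3.2500, -3.2500, -2.0000, 2.2500, 0.2500).
‖u_2‖ = 5.5000, so q_2 = (-0.5909, -0.5909, -0.3636, 0.4091, 0.0455).
q_1·v_3 = (-0.2887)·1 + (-0.2887)·(-3) + 0.0000·2 + (-0.8660)·4 + 0.2887·(-3) = -3.7528; q_2·v_3 = (-0.5909)·1 + (-0.5909)·(-3) + (-0.3636)·2 + 0.4091·4 + 0.0455·(-3) = 1.9545.
u_3 = v_3 + 3.7528·q_1 − 1.9545·q_2 = (1.0716, -2.9284, 2.7107, -0.0496, -2.0055).
‖u_3‖ = 4.5931, so q_3 = (0.2333, -0.6376, 0.5902, -0.0108, -0.4366).
q_1·v_4 = (-0.2887)·(-1) + (-0.2887)·(-1) + 0.0000·1 + (-0.8660)·(-3) + 0.2887·2 = 3.7528; q_2·v_4 = (-0.5909)·(-1) + (-0.5909)·(-1) + (-0.3636)·1 + 0.4091·(-3) + 0.0455·2 = -0.3182; q_3·v_4 = 0.2333·(-1) + (-0.6376)·(-1) + 0.5902·1 + (-0.0108)·(-3) + (-0.4366)·2 = 0.1535.
u_4 = v_4 − 3.7528·q_1 + 0.3182·q_2 − 0.1535·q_3 = (-0.1405, -0.0068, 0.7937, 0.3818, 0.9982).
‖u_4‖ = 1.3386, so q_4 = (-0.1050, -0.0051, 0.5929, 0.2852, 0.7457).
Qᵀb = (0.2887, -1.2273, -0.7659, 1.9750).
Back-substitute: x_4 = 1.9750/1.3386 = 1.4754.
x_3 = (-0.7659 − 0.1535·1.4754)/4.5931 = -0.2161.
x_2 = (-1.2273 − 1.9545·(-0.2161) + 0.3182·1.4754)/5.5000 = -0.0610.
x_1 = (0.2887 + 0.8660·(-0.0610) + 3.7528·(-0.2161) − 3.7528·1.4754)/3.4641 = -1.7644.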